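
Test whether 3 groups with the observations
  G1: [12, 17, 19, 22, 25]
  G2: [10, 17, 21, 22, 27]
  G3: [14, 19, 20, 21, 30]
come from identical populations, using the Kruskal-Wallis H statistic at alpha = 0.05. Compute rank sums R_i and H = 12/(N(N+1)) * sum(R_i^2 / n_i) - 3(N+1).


Step 1: Combine all N = 15 observations and assign midranks.
sorted (value, group, rank): (10,G2,1), (12,G1,2), (14,G3,3), (17,G1,4.5), (17,G2,4.5), (19,G1,6.5), (19,G3,6.5), (20,G3,8), (21,G2,9.5), (21,G3,9.5), (22,G1,11.5), (22,G2,11.5), (25,G1,13), (27,G2,14), (30,G3,15)
Step 2: Sum ranks within each group.
R_1 = 37.5 (n_1 = 5)
R_2 = 40.5 (n_2 = 5)
R_3 = 42 (n_3 = 5)
Step 3: H = 12/(N(N+1)) * sum(R_i^2/n_i) - 3(N+1)
     = 12/(15*16) * (37.5^2/5 + 40.5^2/5 + 42^2/5) - 3*16
     = 0.050000 * 962.1 - 48
     = 0.105000.
Step 4: Ties present; correction factor C = 1 - 24/(15^3 - 15) = 0.992857. Corrected H = 0.105000 / 0.992857 = 0.105755.
Step 5: Under H0, H ~ chi^2(2); p-value = 0.948496.
Step 6: alpha = 0.05. fail to reject H0.

H = 0.1058, df = 2, p = 0.948496, fail to reject H0.


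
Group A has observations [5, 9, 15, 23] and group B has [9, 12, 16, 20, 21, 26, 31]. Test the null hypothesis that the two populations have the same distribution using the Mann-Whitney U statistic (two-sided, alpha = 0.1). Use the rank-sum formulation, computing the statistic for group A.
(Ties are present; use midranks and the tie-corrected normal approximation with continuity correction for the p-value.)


Step 1: Combine and sort all 11 observations; assign midranks.
sorted (value, group): (5,X), (9,X), (9,Y), (12,Y), (15,X), (16,Y), (20,Y), (21,Y), (23,X), (26,Y), (31,Y)
ranks: 5->1, 9->2.5, 9->2.5, 12->4, 15->5, 16->6, 20->7, 21->8, 23->9, 26->10, 31->11
Step 2: Rank sum for X: R1 = 1 + 2.5 + 5 + 9 = 17.5.
Step 3: U_X = R1 - n1(n1+1)/2 = 17.5 - 4*5/2 = 17.5 - 10 = 7.5.
       U_Y = n1*n2 - U_X = 28 - 7.5 = 20.5.
Step 4: Ties are present, so use the tie-corrected normal approximation (with continuity correction) for the p-value.
Step 5: p-value = 0.255756; compare to alpha = 0.1. fail to reject H0.

U_X = 7.5, p = 0.255756, fail to reject H0 at alpha = 0.1.


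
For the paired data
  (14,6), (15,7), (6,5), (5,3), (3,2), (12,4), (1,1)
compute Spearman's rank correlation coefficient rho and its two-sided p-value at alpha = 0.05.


Step 1: Rank x and y separately (midranks; no ties here).
rank(x): 14->6, 15->7, 6->4, 5->3, 3->2, 12->5, 1->1
rank(y): 6->6, 7->7, 5->5, 3->3, 2->2, 4->4, 1->1
Step 2: d_i = R_x(i) - R_y(i); compute d_i^2.
  (6-6)^2=0, (7-7)^2=0, (4-5)^2=1, (3-3)^2=0, (2-2)^2=0, (5-4)^2=1, (1-1)^2=0
sum(d^2) = 2.
Step 3: rho = 1 - 6*2 / (7*(7^2 - 1)) = 1 - 12/336 = 0.964286.
Step 4: Under H0, t = rho * sqrt((n-2)/(1-rho^2)) = 8.1408 ~ t(5).
Step 5: Two-sided p-value from the t-distribution with 5 df = 0.000454.
Step 6: alpha = 0.05. reject H0.

rho = 0.9643, p = 0.000454, reject H0 at alpha = 0.05.


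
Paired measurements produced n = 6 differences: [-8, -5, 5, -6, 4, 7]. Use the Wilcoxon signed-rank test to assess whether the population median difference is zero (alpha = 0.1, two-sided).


Step 1: Drop any zero differences (none here) and take |d_i|.
|d| = [8, 5, 5, 6, 4, 7]
Step 2: Midrank |d_i| (ties get averaged ranks).
ranks: |8|->6, |5|->2.5, |5|->2.5, |6|->4, |4|->1, |7|->5
Step 3: Attach original signs; sum ranks with positive sign and with negative sign.
W+ = 2.5 + 1 + 5 = 8.5
W- = 6 + 2.5 + 4 = 12.5
(Check: W+ + W- = 21 should equal n(n+1)/2 = 21.)
Step 4: Test statistic W = min(W+, W-) = 8.5.
Step 5: Ties in |d|, so use the tie-corrected normal approximation.
        E[W] = n(n+1)/4 = 6*7/4 = 10.5.
        Tie groups: |d|=5 (t=2); sum(t^3 - t) = 6.
        Var[W] = n(n+1)(2n+1)/24 - sum(t^3-t)/48 = 546/24 - 6/48 = 22.625.
        z = (W - E[W]) / sqrt(Var[W]) = (8.5 - 10.5) / 4.7566 = -0.4205.
        Two-sided p = 2*Phi(z) = 0.674142.
Step 6: alpha = 0.1. fail to reject H0.

W+ = 8.5, W- = 12.5, W = min = 8.5, p = 0.674142, fail to reject H0.


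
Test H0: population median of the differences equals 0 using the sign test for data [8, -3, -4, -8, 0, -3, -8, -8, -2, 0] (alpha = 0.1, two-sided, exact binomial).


Step 1: Discard zero differences. Original n = 10; n_eff = number of nonzero differences = 8.
Nonzero differences (with sign): +8, -3, -4, -8, -3, -8, -8, -2
Step 2: Count signs: positive = 1, negative = 7.
Step 3: Under H0: P(positive) = 0.5, so the number of positives S ~ Bin(8, 0.5).
Step 4: Two-sided exact p-value = sum of Bin(8,0.5) probabilities at or below the observed probability = 0.070312.
Step 5: alpha = 0.1. reject H0.

n_eff = 8, pos = 1, neg = 7, p = 0.070312, reject H0.


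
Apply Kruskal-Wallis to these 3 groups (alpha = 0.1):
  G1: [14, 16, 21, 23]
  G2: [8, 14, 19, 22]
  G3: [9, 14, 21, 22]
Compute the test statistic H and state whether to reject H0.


Step 1: Combine all N = 12 observations and assign midranks.
sorted (value, group, rank): (8,G2,1), (9,G3,2), (14,G1,4), (14,G2,4), (14,G3,4), (16,G1,6), (19,G2,7), (21,G1,8.5), (21,G3,8.5), (22,G2,10.5), (22,G3,10.5), (23,G1,12)
Step 2: Sum ranks within each group.
R_1 = 30.5 (n_1 = 4)
R_2 = 22.5 (n_2 = 4)
R_3 = 25 (n_3 = 4)
Step 3: H = 12/(N(N+1)) * sum(R_i^2/n_i) - 3(N+1)
     = 12/(12*13) * (30.5^2/4 + 22.5^2/4 + 25^2/4) - 3*13
     = 0.076923 * 515.375 - 39
     = 0.644231.
Step 4: Ties present; correction factor C = 1 - 36/(12^3 - 12) = 0.979021. Corrected H = 0.644231 / 0.979021 = 0.658036.
Step 5: Under H0, H ~ chi^2(2); p-value = 0.719630.
Step 6: alpha = 0.1. fail to reject H0.

H = 0.6580, df = 2, p = 0.719630, fail to reject H0.


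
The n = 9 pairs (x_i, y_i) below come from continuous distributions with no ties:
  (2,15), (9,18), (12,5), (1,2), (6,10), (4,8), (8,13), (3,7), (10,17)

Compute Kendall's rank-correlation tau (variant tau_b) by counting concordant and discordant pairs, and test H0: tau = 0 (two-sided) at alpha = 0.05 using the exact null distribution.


Step 1: Enumerate the 36 unordered pairs (i,j) with i<j and classify each by sign(x_j-x_i) * sign(y_j-y_i).
  (1,2):dx=+7,dy=+3->C; (1,3):dx=+10,dy=-10->D; (1,4):dx=-1,dy=-13->C; (1,5):dx=+4,dy=-5->D
  (1,6):dx=+2,dy=-7->D; (1,7):dx=+6,dy=-2->D; (1,8):dx=+1,dy=-8->D; (1,9):dx=+8,dy=+2->C
  (2,3):dx=+3,dy=-13->D; (2,4):dx=-8,dy=-16->C; (2,5):dx=-3,dy=-8->C; (2,6):dx=-5,dy=-10->C
  (2,7):dx=-1,dy=-5->C; (2,8):dx=-6,dy=-11->C; (2,9):dx=+1,dy=-1->D; (3,4):dx=-11,dy=-3->C
  (3,5):dx=-6,dy=+5->D; (3,6):dx=-8,dy=+3->D; (3,7):dx=-4,dy=+8->D; (3,8):dx=-9,dy=+2->D
  (3,9):dx=-2,dy=+12->D; (4,5):dx=+5,dy=+8->C; (4,6):dx=+3,dy=+6->C; (4,7):dx=+7,dy=+11->C
  (4,8):dx=+2,dy=+5->C; (4,9):dx=+9,dy=+15->C; (5,6):dx=-2,dy=-2->C; (5,7):dx=+2,dy=+3->C
  (5,8):dx=-3,dy=-3->C; (5,9):dx=+4,dy=+7->C; (6,7):dx=+4,dy=+5->C; (6,8):dx=-1,dy=-1->C
  (6,9):dx=+6,dy=+9->C; (7,8):dx=-5,dy=-6->C; (7,9):dx=+2,dy=+4->C; (8,9):dx=+7,dy=+10->C
Step 2: C = 24, D = 12, total pairs = 36.
Step 3: tau = (C - D)/(n(n-1)/2) = (24 - 12)/36 = 0.333333.
Step 4: Exact two-sided p-value (enumerate n! = 362880 permutations of y under H0): p = 0.259518.
Step 5: alpha = 0.05. fail to reject H0.

tau_b = 0.3333 (C=24, D=12), p = 0.259518, fail to reject H0.


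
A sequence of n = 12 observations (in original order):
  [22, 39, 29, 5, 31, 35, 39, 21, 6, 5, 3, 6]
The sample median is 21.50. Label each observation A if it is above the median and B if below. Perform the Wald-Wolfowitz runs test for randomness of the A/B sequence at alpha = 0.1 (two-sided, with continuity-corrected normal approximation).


Step 1: Compute median = 21.50; label A = above, B = below.
Labels in order: AAABAAABBBBB  (n_A = 6, n_B = 6)
Step 2: Count runs R = 4.
Step 3: Under H0 (random ordering), E[R] = 2*n_A*n_B/(n_A+n_B) + 1 = 2*6*6/12 + 1 = 7.0000.
        Var[R] = 2*n_A*n_B*(2*n_A*n_B - n_A - n_B) / ((n_A+n_B)^2 * (n_A+n_B-1)) = 4320/1584 = 2.7273.
        SD[R] = 1.6514.
Step 4: Continuity-corrected z = (R + 0.5 - E[R]) / SD[R] = (4 + 0.5 - 7.0000) / 1.6514 = -1.5138.
Step 5: Two-sided p-value via normal approximation = 2*(1 - Phi(|z|)) = 0.130070.
Step 6: alpha = 0.1. fail to reject H0.

R = 4, z = -1.5138, p = 0.130070, fail to reject H0.


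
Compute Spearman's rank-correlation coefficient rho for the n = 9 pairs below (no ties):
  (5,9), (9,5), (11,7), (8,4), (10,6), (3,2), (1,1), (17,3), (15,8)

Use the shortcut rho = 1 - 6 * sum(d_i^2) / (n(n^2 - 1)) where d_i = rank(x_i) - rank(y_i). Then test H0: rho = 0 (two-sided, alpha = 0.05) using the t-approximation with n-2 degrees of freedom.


Step 1: Rank x and y separately (midranks; no ties here).
rank(x): 5->3, 9->5, 11->7, 8->4, 10->6, 3->2, 1->1, 17->9, 15->8
rank(y): 9->9, 5->5, 7->7, 4->4, 6->6, 2->2, 1->1, 3->3, 8->8
Step 2: d_i = R_x(i) - R_y(i); compute d_i^2.
  (3-9)^2=36, (5-5)^2=0, (7-7)^2=0, (4-4)^2=0, (6-6)^2=0, (2-2)^2=0, (1-1)^2=0, (9-3)^2=36, (8-8)^2=0
sum(d^2) = 72.
Step 3: rho = 1 - 6*72 / (9*(9^2 - 1)) = 1 - 432/720 = 0.400000.
Step 4: Under H0, t = rho * sqrt((n-2)/(1-rho^2)) = 1.1547 ~ t(7).
Step 5: Two-sided p-value from the t-distribution with 7 df = 0.286105.
Step 6: alpha = 0.05. fail to reject H0.

rho = 0.4000, p = 0.286105, fail to reject H0 at alpha = 0.05.


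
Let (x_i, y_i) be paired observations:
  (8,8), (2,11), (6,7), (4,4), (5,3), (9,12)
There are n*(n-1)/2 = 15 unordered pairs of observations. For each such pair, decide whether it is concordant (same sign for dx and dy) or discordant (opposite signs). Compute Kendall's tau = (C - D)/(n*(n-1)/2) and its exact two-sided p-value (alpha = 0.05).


Step 1: Enumerate the 15 unordered pairs (i,j) with i<j and classify each by sign(x_j-x_i) * sign(y_j-y_i).
  (1,2):dx=-6,dy=+3->D; (1,3):dx=-2,dy=-1->C; (1,4):dx=-4,dy=-4->C; (1,5):dx=-3,dy=-5->C
  (1,6):dx=+1,dy=+4->C; (2,3):dx=+4,dy=-4->D; (2,4):dx=+2,dy=-7->D; (2,5):dx=+3,dy=-8->D
  (2,6):dx=+7,dy=+1->C; (3,4):dx=-2,dy=-3->C; (3,5):dx=-1,dy=-4->C; (3,6):dx=+3,dy=+5->C
  (4,5):dx=+1,dy=-1->D; (4,6):dx=+5,dy=+8->C; (5,6):dx=+4,dy=+9->C
Step 2: C = 10, D = 5, total pairs = 15.
Step 3: tau = (C - D)/(n(n-1)/2) = (10 - 5)/15 = 0.333333.
Step 4: Exact two-sided p-value (enumerate n! = 720 permutations of y under H0): p = 0.469444.
Step 5: alpha = 0.05. fail to reject H0.

tau_b = 0.3333 (C=10, D=5), p = 0.469444, fail to reject H0.


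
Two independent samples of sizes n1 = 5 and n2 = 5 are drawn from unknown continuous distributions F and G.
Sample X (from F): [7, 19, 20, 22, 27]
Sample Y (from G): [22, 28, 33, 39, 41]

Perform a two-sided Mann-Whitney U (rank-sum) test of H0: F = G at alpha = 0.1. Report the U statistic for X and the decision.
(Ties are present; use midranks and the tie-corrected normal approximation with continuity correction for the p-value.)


Step 1: Combine and sort all 10 observations; assign midranks.
sorted (value, group): (7,X), (19,X), (20,X), (22,X), (22,Y), (27,X), (28,Y), (33,Y), (39,Y), (41,Y)
ranks: 7->1, 19->2, 20->3, 22->4.5, 22->4.5, 27->6, 28->7, 33->8, 39->9, 41->10
Step 2: Rank sum for X: R1 = 1 + 2 + 3 + 4.5 + 6 = 16.5.
Step 3: U_X = R1 - n1(n1+1)/2 = 16.5 - 5*6/2 = 16.5 - 15 = 1.5.
       U_Y = n1*n2 - U_X = 25 - 1.5 = 23.5.
Step 4: Ties are present, so use the tie-corrected normal approximation (with continuity correction) for the p-value.
Step 5: p-value = 0.027803; compare to alpha = 0.1. reject H0.

U_X = 1.5, p = 0.027803, reject H0 at alpha = 0.1.


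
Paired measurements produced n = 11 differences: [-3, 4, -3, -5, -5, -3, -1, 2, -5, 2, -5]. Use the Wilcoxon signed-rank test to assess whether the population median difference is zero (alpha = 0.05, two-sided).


Step 1: Drop any zero differences (none here) and take |d_i|.
|d| = [3, 4, 3, 5, 5, 3, 1, 2, 5, 2, 5]
Step 2: Midrank |d_i| (ties get averaged ranks).
ranks: |3|->5, |4|->7, |3|->5, |5|->9.5, |5|->9.5, |3|->5, |1|->1, |2|->2.5, |5|->9.5, |2|->2.5, |5|->9.5
Step 3: Attach original signs; sum ranks with positive sign and with negative sign.
W+ = 7 + 2.5 + 2.5 = 12
W- = 5 + 5 + 9.5 + 9.5 + 5 + 1 + 9.5 + 9.5 = 54
(Check: W+ + W- = 66 should equal n(n+1)/2 = 66.)
Step 4: Test statistic W = min(W+, W-) = 12.
Step 5: Ties in |d|, so use the tie-corrected normal approximation.
        E[W] = n(n+1)/4 = 11*12/4 = 33.
        Tie groups: |d|=2 (t=2), |d|=3 (t=3), |d|=5 (t=4); sum(t^3 - t) = 90.
        Var[W] = n(n+1)(2n+1)/24 - sum(t^3-t)/48 = 3036/24 - 90/48 = 124.625.
        z = (W - E[W]) / sqrt(Var[W]) = (12 - 33) / 11.1636 = -1.8811.
        Two-sided p = 2*Phi(z) = 0.059955.
Step 6: alpha = 0.05. fail to reject H0.

W+ = 12, W- = 54, W = min = 12, p = 0.059955, fail to reject H0.


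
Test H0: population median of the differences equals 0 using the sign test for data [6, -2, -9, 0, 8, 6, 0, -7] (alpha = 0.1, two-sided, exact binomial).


Step 1: Discard zero differences. Original n = 8; n_eff = number of nonzero differences = 6.
Nonzero differences (with sign): +6, -2, -9, +8, +6, -7
Step 2: Count signs: positive = 3, negative = 3.
Step 3: Under H0: P(positive) = 0.5, so the number of positives S ~ Bin(6, 0.5).
Step 4: Two-sided exact p-value = sum of Bin(6,0.5) probabilities at or below the observed probability = 1.000000.
Step 5: alpha = 0.1. fail to reject H0.

n_eff = 6, pos = 3, neg = 3, p = 1.000000, fail to reject H0.


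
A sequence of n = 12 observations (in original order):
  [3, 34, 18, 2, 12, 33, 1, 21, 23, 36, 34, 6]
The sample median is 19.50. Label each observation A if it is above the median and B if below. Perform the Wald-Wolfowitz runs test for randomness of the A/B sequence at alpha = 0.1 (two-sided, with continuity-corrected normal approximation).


Step 1: Compute median = 19.50; label A = above, B = below.
Labels in order: BABBBABAAAAB  (n_A = 6, n_B = 6)
Step 2: Count runs R = 7.
Step 3: Under H0 (random ordering), E[R] = 2*n_A*n_B/(n_A+n_B) + 1 = 2*6*6/12 + 1 = 7.0000.
        Var[R] = 2*n_A*n_B*(2*n_A*n_B - n_A - n_B) / ((n_A+n_B)^2 * (n_A+n_B-1)) = 4320/1584 = 2.7273.
        SD[R] = 1.6514.
Step 4: R = E[R], so z = 0 with no continuity correction.
Step 5: Two-sided p-value via normal approximation = 2*(1 - Phi(|z|)) = 1.000000.
Step 6: alpha = 0.1. fail to reject H0.

R = 7, z = 0.0000, p = 1.000000, fail to reject H0.


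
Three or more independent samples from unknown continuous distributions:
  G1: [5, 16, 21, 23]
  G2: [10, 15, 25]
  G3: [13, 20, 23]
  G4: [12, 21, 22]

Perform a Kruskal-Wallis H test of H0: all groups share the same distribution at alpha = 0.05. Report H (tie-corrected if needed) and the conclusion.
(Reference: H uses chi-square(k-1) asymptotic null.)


Step 1: Combine all N = 13 observations and assign midranks.
sorted (value, group, rank): (5,G1,1), (10,G2,2), (12,G4,3), (13,G3,4), (15,G2,5), (16,G1,6), (20,G3,7), (21,G1,8.5), (21,G4,8.5), (22,G4,10), (23,G1,11.5), (23,G3,11.5), (25,G2,13)
Step 2: Sum ranks within each group.
R_1 = 27 (n_1 = 4)
R_2 = 20 (n_2 = 3)
R_3 = 22.5 (n_3 = 3)
R_4 = 21.5 (n_4 = 3)
Step 3: H = 12/(N(N+1)) * sum(R_i^2/n_i) - 3(N+1)
     = 12/(13*14) * (27^2/4 + 20^2/3 + 22.5^2/3 + 21.5^2/3) - 3*14
     = 0.065934 * 638.417 - 42
     = 0.093407.
Step 4: Ties present; correction factor C = 1 - 12/(13^3 - 13) = 0.994505. Corrected H = 0.093407 / 0.994505 = 0.093923.
Step 5: Under H0, H ~ chi^2(3); p-value = 0.992557.
Step 6: alpha = 0.05. fail to reject H0.

H = 0.0939, df = 3, p = 0.992557, fail to reject H0.


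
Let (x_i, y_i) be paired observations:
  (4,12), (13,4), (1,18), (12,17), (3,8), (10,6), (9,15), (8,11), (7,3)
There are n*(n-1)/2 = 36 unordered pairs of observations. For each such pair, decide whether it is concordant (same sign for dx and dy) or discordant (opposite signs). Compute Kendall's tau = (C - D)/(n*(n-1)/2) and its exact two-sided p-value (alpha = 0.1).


Step 1: Enumerate the 36 unordered pairs (i,j) with i<j and classify each by sign(x_j-x_i) * sign(y_j-y_i).
  (1,2):dx=+9,dy=-8->D; (1,3):dx=-3,dy=+6->D; (1,4):dx=+8,dy=+5->C; (1,5):dx=-1,dy=-4->C
  (1,6):dx=+6,dy=-6->D; (1,7):dx=+5,dy=+3->C; (1,8):dx=+4,dy=-1->D; (1,9):dx=+3,dy=-9->D
  (2,3):dx=-12,dy=+14->D; (2,4):dx=-1,dy=+13->D; (2,5):dx=-10,dy=+4->D; (2,6):dx=-3,dy=+2->D
  (2,7):dx=-4,dy=+11->D; (2,8):dx=-5,dy=+7->D; (2,9):dx=-6,dy=-1->C; (3,4):dx=+11,dy=-1->D
  (3,5):dx=+2,dy=-10->D; (3,6):dx=+9,dy=-12->D; (3,7):dx=+8,dy=-3->D; (3,8):dx=+7,dy=-7->D
  (3,9):dx=+6,dy=-15->D; (4,5):dx=-9,dy=-9->C; (4,6):dx=-2,dy=-11->C; (4,7):dx=-3,dy=-2->C
  (4,8):dx=-4,dy=-6->C; (4,9):dx=-5,dy=-14->C; (5,6):dx=+7,dy=-2->D; (5,7):dx=+6,dy=+7->C
  (5,8):dx=+5,dy=+3->C; (5,9):dx=+4,dy=-5->D; (6,7):dx=-1,dy=+9->D; (6,8):dx=-2,dy=+5->D
  (6,9):dx=-3,dy=-3->C; (7,8):dx=-1,dy=-4->C; (7,9):dx=-2,dy=-12->C; (8,9):dx=-1,dy=-8->C
Step 2: C = 15, D = 21, total pairs = 36.
Step 3: tau = (C - D)/(n(n-1)/2) = (15 - 21)/36 = -0.166667.
Step 4: Exact two-sided p-value (enumerate n! = 362880 permutations of y under H0): p = 0.612202.
Step 5: alpha = 0.1. fail to reject H0.

tau_b = -0.1667 (C=15, D=21), p = 0.612202, fail to reject H0.


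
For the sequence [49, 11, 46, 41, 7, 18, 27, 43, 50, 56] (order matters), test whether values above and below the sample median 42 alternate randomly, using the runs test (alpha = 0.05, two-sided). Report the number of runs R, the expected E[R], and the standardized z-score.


Step 1: Compute median = 42; label A = above, B = below.
Labels in order: ABABBBBAAA  (n_A = 5, n_B = 5)
Step 2: Count runs R = 5.
Step 3: Under H0 (random ordering), E[R] = 2*n_A*n_B/(n_A+n_B) + 1 = 2*5*5/10 + 1 = 6.0000.
        Var[R] = 2*n_A*n_B*(2*n_A*n_B - n_A - n_B) / ((n_A+n_B)^2 * (n_A+n_B-1)) = 2000/900 = 2.2222.
        SD[R] = 1.4907.
Step 4: Continuity-corrected z = (R + 0.5 - E[R]) / SD[R] = (5 + 0.5 - 6.0000) / 1.4907 = -0.3354.
Step 5: Two-sided p-value via normal approximation = 2*(1 - Phi(|z|)) = 0.737316.
Step 6: alpha = 0.05. fail to reject H0.

R = 5, z = -0.3354, p = 0.737316, fail to reject H0.


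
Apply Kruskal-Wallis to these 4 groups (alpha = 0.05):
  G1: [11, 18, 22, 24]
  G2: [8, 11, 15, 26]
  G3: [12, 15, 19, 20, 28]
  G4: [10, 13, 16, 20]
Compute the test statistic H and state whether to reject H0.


Step 1: Combine all N = 17 observations and assign midranks.
sorted (value, group, rank): (8,G2,1), (10,G4,2), (11,G1,3.5), (11,G2,3.5), (12,G3,5), (13,G4,6), (15,G2,7.5), (15,G3,7.5), (16,G4,9), (18,G1,10), (19,G3,11), (20,G3,12.5), (20,G4,12.5), (22,G1,14), (24,G1,15), (26,G2,16), (28,G3,17)
Step 2: Sum ranks within each group.
R_1 = 42.5 (n_1 = 4)
R_2 = 28 (n_2 = 4)
R_3 = 53 (n_3 = 5)
R_4 = 29.5 (n_4 = 4)
Step 3: H = 12/(N(N+1)) * sum(R_i^2/n_i) - 3(N+1)
     = 12/(17*18) * (42.5^2/4 + 28^2/4 + 53^2/5 + 29.5^2/4) - 3*18
     = 0.039216 * 1426.92 - 54
     = 1.957843.
Step 4: Ties present; correction factor C = 1 - 18/(17^3 - 17) = 0.996324. Corrected H = 1.957843 / 0.996324 = 1.965068.
Step 5: Under H0, H ~ chi^2(3); p-value = 0.579689.
Step 6: alpha = 0.05. fail to reject H0.

H = 1.9651, df = 3, p = 0.579689, fail to reject H0.


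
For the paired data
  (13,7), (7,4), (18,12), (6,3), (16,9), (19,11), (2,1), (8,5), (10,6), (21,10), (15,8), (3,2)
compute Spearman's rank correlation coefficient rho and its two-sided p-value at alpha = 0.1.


Step 1: Rank x and y separately (midranks; no ties here).
rank(x): 13->7, 7->4, 18->10, 6->3, 16->9, 19->11, 2->1, 8->5, 10->6, 21->12, 15->8, 3->2
rank(y): 7->7, 4->4, 12->12, 3->3, 9->9, 11->11, 1->1, 5->5, 6->6, 10->10, 8->8, 2->2
Step 2: d_i = R_x(i) - R_y(i); compute d_i^2.
  (7-7)^2=0, (4-4)^2=0, (10-12)^2=4, (3-3)^2=0, (9-9)^2=0, (11-11)^2=0, (1-1)^2=0, (5-5)^2=0, (6-6)^2=0, (12-10)^2=4, (8-8)^2=0, (2-2)^2=0
sum(d^2) = 8.
Step 3: rho = 1 - 6*8 / (12*(12^2 - 1)) = 1 - 48/1716 = 0.972028.
Step 4: Under H0, t = rho * sqrt((n-2)/(1-rho^2)) = 13.0876 ~ t(10).
Step 5: Two-sided p-value from the t-distribution with 10 df = 0.000000.
Step 6: alpha = 0.1. reject H0.

rho = 0.9720, p = 0.000000, reject H0 at alpha = 0.1.


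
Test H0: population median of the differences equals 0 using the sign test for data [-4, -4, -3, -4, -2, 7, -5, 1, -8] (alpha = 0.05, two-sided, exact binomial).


Step 1: Discard zero differences. Original n = 9; n_eff = number of nonzero differences = 9.
Nonzero differences (with sign): -4, -4, -3, -4, -2, +7, -5, +1, -8
Step 2: Count signs: positive = 2, negative = 7.
Step 3: Under H0: P(positive) = 0.5, so the number of positives S ~ Bin(9, 0.5).
Step 4: Two-sided exact p-value = sum of Bin(9,0.5) probabilities at or below the observed probability = 0.179688.
Step 5: alpha = 0.05. fail to reject H0.

n_eff = 9, pos = 2, neg = 7, p = 0.179688, fail to reject H0.


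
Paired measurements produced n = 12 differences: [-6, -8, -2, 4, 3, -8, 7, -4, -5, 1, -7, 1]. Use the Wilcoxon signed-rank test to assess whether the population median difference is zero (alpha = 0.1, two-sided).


Step 1: Drop any zero differences (none here) and take |d_i|.
|d| = [6, 8, 2, 4, 3, 8, 7, 4, 5, 1, 7, 1]
Step 2: Midrank |d_i| (ties get averaged ranks).
ranks: |6|->8, |8|->11.5, |2|->3, |4|->5.5, |3|->4, |8|->11.5, |7|->9.5, |4|->5.5, |5|->7, |1|->1.5, |7|->9.5, |1|->1.5
Step 3: Attach original signs; sum ranks with positive sign and with negative sign.
W+ = 5.5 + 4 + 9.5 + 1.5 + 1.5 = 22
W- = 8 + 11.5 + 3 + 11.5 + 5.5 + 7 + 9.5 = 56
(Check: W+ + W- = 78 should equal n(n+1)/2 = 78.)
Step 4: Test statistic W = min(W+, W-) = 22.
Step 5: Ties in |d|, so use the tie-corrected normal approximation.
        E[W] = n(n+1)/4 = 12*13/4 = 39.
        Tie groups: |d|=1 (t=2), |d|=4 (t=2), |d|=7 (t=2), |d|=8 (t=2); sum(t^3 - t) = 24.
        Var[W] = n(n+1)(2n+1)/24 - sum(t^3-t)/48 = 3900/24 - 24/48 = 162.
        z = (W - E[W]) / sqrt(Var[W]) = (22 - 39) / 12.7279 = -1.3356.
        Two-sided p = 2*Phi(z) = 0.181665.
Step 6: alpha = 0.1. fail to reject H0.

W+ = 22, W- = 56, W = min = 22, p = 0.181665, fail to reject H0.


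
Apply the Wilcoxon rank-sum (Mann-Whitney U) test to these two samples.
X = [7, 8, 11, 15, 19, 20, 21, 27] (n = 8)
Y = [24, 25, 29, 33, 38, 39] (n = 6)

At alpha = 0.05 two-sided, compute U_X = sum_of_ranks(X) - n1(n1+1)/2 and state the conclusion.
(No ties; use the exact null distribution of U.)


Step 1: Combine and sort all 14 observations; assign midranks.
sorted (value, group): (7,X), (8,X), (11,X), (15,X), (19,X), (20,X), (21,X), (24,Y), (25,Y), (27,X), (29,Y), (33,Y), (38,Y), (39,Y)
ranks: 7->1, 8->2, 11->3, 15->4, 19->5, 20->6, 21->7, 24->8, 25->9, 27->10, 29->11, 33->12, 38->13, 39->14
Step 2: Rank sum for X: R1 = 1 + 2 + 3 + 4 + 5 + 6 + 7 + 10 = 38.
Step 3: U_X = R1 - n1(n1+1)/2 = 38 - 8*9/2 = 38 - 36 = 2.
       U_Y = n1*n2 - U_X = 48 - 2 = 46.
Step 4: No ties, so the exact null distribution of U (based on enumerating the C(14,8) = 3003 equally likely rank assignments) gives the two-sided p-value.
Step 5: p-value = 0.002664; compare to alpha = 0.05. reject H0.

U_X = 2, p = 0.002664, reject H0 at alpha = 0.05.


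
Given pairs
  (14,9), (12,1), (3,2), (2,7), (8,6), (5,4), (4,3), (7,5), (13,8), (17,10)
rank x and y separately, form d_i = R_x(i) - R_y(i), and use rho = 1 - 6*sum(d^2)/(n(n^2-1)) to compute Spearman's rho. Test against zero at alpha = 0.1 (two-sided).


Step 1: Rank x and y separately (midranks; no ties here).
rank(x): 14->9, 12->7, 3->2, 2->1, 8->6, 5->4, 4->3, 7->5, 13->8, 17->10
rank(y): 9->9, 1->1, 2->2, 7->7, 6->6, 4->4, 3->3, 5->5, 8->8, 10->10
Step 2: d_i = R_x(i) - R_y(i); compute d_i^2.
  (9-9)^2=0, (7-1)^2=36, (2-2)^2=0, (1-7)^2=36, (6-6)^2=0, (4-4)^2=0, (3-3)^2=0, (5-5)^2=0, (8-8)^2=0, (10-10)^2=0
sum(d^2) = 72.
Step 3: rho = 1 - 6*72 / (10*(10^2 - 1)) = 1 - 432/990 = 0.563636.
Step 4: Under H0, t = rho * sqrt((n-2)/(1-rho^2)) = 1.9300 ~ t(8).
Step 5: Two-sided p-value from the t-distribution with 8 df = 0.089724.
Step 6: alpha = 0.1. reject H0.

rho = 0.5636, p = 0.089724, reject H0 at alpha = 0.1.


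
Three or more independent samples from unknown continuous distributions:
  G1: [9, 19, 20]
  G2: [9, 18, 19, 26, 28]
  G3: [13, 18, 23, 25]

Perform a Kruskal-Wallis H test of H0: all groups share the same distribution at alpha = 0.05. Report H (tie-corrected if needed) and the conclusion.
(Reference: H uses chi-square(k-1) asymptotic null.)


Step 1: Combine all N = 12 observations and assign midranks.
sorted (value, group, rank): (9,G1,1.5), (9,G2,1.5), (13,G3,3), (18,G2,4.5), (18,G3,4.5), (19,G1,6.5), (19,G2,6.5), (20,G1,8), (23,G3,9), (25,G3,10), (26,G2,11), (28,G2,12)
Step 2: Sum ranks within each group.
R_1 = 16 (n_1 = 3)
R_2 = 35.5 (n_2 = 5)
R_3 = 26.5 (n_3 = 4)
Step 3: H = 12/(N(N+1)) * sum(R_i^2/n_i) - 3(N+1)
     = 12/(12*13) * (16^2/3 + 35.5^2/5 + 26.5^2/4) - 3*13
     = 0.076923 * 512.946 - 39
     = 0.457372.
Step 4: Ties present; correction factor C = 1 - 18/(12^3 - 12) = 0.989510. Corrected H = 0.457372 / 0.989510 = 0.462220.
Step 5: Under H0, H ~ chi^2(2); p-value = 0.793652.
Step 6: alpha = 0.05. fail to reject H0.

H = 0.4622, df = 2, p = 0.793652, fail to reject H0.


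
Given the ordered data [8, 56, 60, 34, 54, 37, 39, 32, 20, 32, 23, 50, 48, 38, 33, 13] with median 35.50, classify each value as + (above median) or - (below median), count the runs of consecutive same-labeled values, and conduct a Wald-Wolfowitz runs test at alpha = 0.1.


Step 1: Compute median = 35.50; label A = above, B = below.
Labels in order: BAABAAABBBBAAABB  (n_A = 8, n_B = 8)
Step 2: Count runs R = 7.
Step 3: Under H0 (random ordering), E[R] = 2*n_A*n_B/(n_A+n_B) + 1 = 2*8*8/16 + 1 = 9.0000.
        Var[R] = 2*n_A*n_B*(2*n_A*n_B - n_A - n_B) / ((n_A+n_B)^2 * (n_A+n_B-1)) = 14336/3840 = 3.7333.
        SD[R] = 1.9322.
Step 4: Continuity-corrected z = (R + 0.5 - E[R]) / SD[R] = (7 + 0.5 - 9.0000) / 1.9322 = -0.7763.
Step 5: Two-sided p-value via normal approximation = 2*(1 - Phi(|z|)) = 0.437558.
Step 6: alpha = 0.1. fail to reject H0.

R = 7, z = -0.7763, p = 0.437558, fail to reject H0.


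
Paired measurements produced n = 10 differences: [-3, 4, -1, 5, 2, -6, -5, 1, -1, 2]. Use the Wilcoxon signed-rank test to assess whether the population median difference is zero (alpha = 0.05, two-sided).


Step 1: Drop any zero differences (none here) and take |d_i|.
|d| = [3, 4, 1, 5, 2, 6, 5, 1, 1, 2]
Step 2: Midrank |d_i| (ties get averaged ranks).
ranks: |3|->6, |4|->7, |1|->2, |5|->8.5, |2|->4.5, |6|->10, |5|->8.5, |1|->2, |1|->2, |2|->4.5
Step 3: Attach original signs; sum ranks with positive sign and with negative sign.
W+ = 7 + 8.5 + 4.5 + 2 + 4.5 = 26.5
W- = 6 + 2 + 10 + 8.5 + 2 = 28.5
(Check: W+ + W- = 55 should equal n(n+1)/2 = 55.)
Step 4: Test statistic W = min(W+, W-) = 26.5.
Step 5: Ties in |d|, so use the tie-corrected normal approximation.
        E[W] = n(n+1)/4 = 10*11/4 = 27.5.
        Tie groups: |d|=1 (t=3), |d|=2 (t=2), |d|=5 (t=2); sum(t^3 - t) = 36.
        Var[W] = n(n+1)(2n+1)/24 - sum(t^3-t)/48 = 2310/24 - 36/48 = 95.5.
        z = (W - E[W]) / sqrt(Var[W]) = (26.5 - 27.5) / 9.7724 = -0.1023.
        Two-sided p = 2*Phi(z) = 0.918496.
Step 6: alpha = 0.05. fail to reject H0.

W+ = 26.5, W- = 28.5, W = min = 26.5, p = 0.918496, fail to reject H0.


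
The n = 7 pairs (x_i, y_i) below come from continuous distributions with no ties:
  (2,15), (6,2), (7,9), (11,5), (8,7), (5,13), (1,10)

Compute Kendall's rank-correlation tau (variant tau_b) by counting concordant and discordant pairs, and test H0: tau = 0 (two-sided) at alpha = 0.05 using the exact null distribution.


Step 1: Enumerate the 21 unordered pairs (i,j) with i<j and classify each by sign(x_j-x_i) * sign(y_j-y_i).
  (1,2):dx=+4,dy=-13->D; (1,3):dx=+5,dy=-6->D; (1,4):dx=+9,dy=-10->D; (1,5):dx=+6,dy=-8->D
  (1,6):dx=+3,dy=-2->D; (1,7):dx=-1,dy=-5->C; (2,3):dx=+1,dy=+7->C; (2,4):dx=+5,dy=+3->C
  (2,5):dx=+2,dy=+5->C; (2,6):dx=-1,dy=+11->D; (2,7):dx=-5,dy=+8->D; (3,4):dx=+4,dy=-4->D
  (3,5):dx=+1,dy=-2->D; (3,6):dx=-2,dy=+4->D; (3,7):dx=-6,dy=+1->D; (4,5):dx=-3,dy=+2->D
  (4,6):dx=-6,dy=+8->D; (4,7):dx=-10,dy=+5->D; (5,6):dx=-3,dy=+6->D; (5,7):dx=-7,dy=+3->D
  (6,7):dx=-4,dy=-3->C
Step 2: C = 5, D = 16, total pairs = 21.
Step 3: tau = (C - D)/(n(n-1)/2) = (5 - 16)/21 = -0.523810.
Step 4: Exact two-sided p-value (enumerate n! = 5040 permutations of y under H0): p = 0.136111.
Step 5: alpha = 0.05. fail to reject H0.

tau_b = -0.5238 (C=5, D=16), p = 0.136111, fail to reject H0.


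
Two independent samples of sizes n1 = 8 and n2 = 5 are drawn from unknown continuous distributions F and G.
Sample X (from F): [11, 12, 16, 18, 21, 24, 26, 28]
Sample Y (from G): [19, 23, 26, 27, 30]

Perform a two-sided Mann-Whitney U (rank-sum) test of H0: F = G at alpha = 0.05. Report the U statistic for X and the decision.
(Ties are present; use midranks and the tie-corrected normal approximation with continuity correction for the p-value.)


Step 1: Combine and sort all 13 observations; assign midranks.
sorted (value, group): (11,X), (12,X), (16,X), (18,X), (19,Y), (21,X), (23,Y), (24,X), (26,X), (26,Y), (27,Y), (28,X), (30,Y)
ranks: 11->1, 12->2, 16->3, 18->4, 19->5, 21->6, 23->7, 24->8, 26->9.5, 26->9.5, 27->11, 28->12, 30->13
Step 2: Rank sum for X: R1 = 1 + 2 + 3 + 4 + 6 + 8 + 9.5 + 12 = 45.5.
Step 3: U_X = R1 - n1(n1+1)/2 = 45.5 - 8*9/2 = 45.5 - 36 = 9.5.
       U_Y = n1*n2 - U_X = 40 - 9.5 = 30.5.
Step 4: Ties are present, so use the tie-corrected normal approximation (with continuity correction) for the p-value.
Step 5: p-value = 0.142685; compare to alpha = 0.05. fail to reject H0.

U_X = 9.5, p = 0.142685, fail to reject H0 at alpha = 0.05.


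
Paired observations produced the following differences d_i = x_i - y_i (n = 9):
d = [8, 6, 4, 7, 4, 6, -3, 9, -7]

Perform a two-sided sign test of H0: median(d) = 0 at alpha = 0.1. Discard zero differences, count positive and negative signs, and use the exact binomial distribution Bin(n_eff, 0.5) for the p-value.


Step 1: Discard zero differences. Original n = 9; n_eff = number of nonzero differences = 9.
Nonzero differences (with sign): +8, +6, +4, +7, +4, +6, -3, +9, -7
Step 2: Count signs: positive = 7, negative = 2.
Step 3: Under H0: P(positive) = 0.5, so the number of positives S ~ Bin(9, 0.5).
Step 4: Two-sided exact p-value = sum of Bin(9,0.5) probabilities at or below the observed probability = 0.179688.
Step 5: alpha = 0.1. fail to reject H0.

n_eff = 9, pos = 7, neg = 2, p = 0.179688, fail to reject H0.


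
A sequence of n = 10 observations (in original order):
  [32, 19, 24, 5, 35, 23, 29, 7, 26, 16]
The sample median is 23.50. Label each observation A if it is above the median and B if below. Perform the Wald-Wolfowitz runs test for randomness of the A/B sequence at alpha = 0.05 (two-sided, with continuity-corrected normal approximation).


Step 1: Compute median = 23.50; label A = above, B = below.
Labels in order: ABABABABAB  (n_A = 5, n_B = 5)
Step 2: Count runs R = 10.
Step 3: Under H0 (random ordering), E[R] = 2*n_A*n_B/(n_A+n_B) + 1 = 2*5*5/10 + 1 = 6.0000.
        Var[R] = 2*n_A*n_B*(2*n_A*n_B - n_A - n_B) / ((n_A+n_B)^2 * (n_A+n_B-1)) = 2000/900 = 2.2222.
        SD[R] = 1.4907.
Step 4: Continuity-corrected z = (R - 0.5 - E[R]) / SD[R] = (10 - 0.5 - 6.0000) / 1.4907 = 2.3479.
Step 5: Two-sided p-value via normal approximation = 2*(1 - Phi(|z|)) = 0.018881.
Step 6: alpha = 0.05. reject H0.

R = 10, z = 2.3479, p = 0.018881, reject H0.


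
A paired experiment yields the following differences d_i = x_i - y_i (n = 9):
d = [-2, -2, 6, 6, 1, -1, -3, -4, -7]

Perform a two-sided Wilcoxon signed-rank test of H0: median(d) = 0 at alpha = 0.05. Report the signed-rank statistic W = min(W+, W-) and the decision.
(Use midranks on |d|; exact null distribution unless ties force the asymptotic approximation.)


Step 1: Drop any zero differences (none here) and take |d_i|.
|d| = [2, 2, 6, 6, 1, 1, 3, 4, 7]
Step 2: Midrank |d_i| (ties get averaged ranks).
ranks: |2|->3.5, |2|->3.5, |6|->7.5, |6|->7.5, |1|->1.5, |1|->1.5, |3|->5, |4|->6, |7|->9
Step 3: Attach original signs; sum ranks with positive sign and with negative sign.
W+ = 7.5 + 7.5 + 1.5 = 16.5
W- = 3.5 + 3.5 + 1.5 + 5 + 6 + 9 = 28.5
(Check: W+ + W- = 45 should equal n(n+1)/2 = 45.)
Step 4: Test statistic W = min(W+, W-) = 16.5.
Step 5: Ties in |d|, so use the tie-corrected normal approximation.
        E[W] = n(n+1)/4 = 9*10/4 = 22.5.
        Tie groups: |d|=1 (t=2), |d|=2 (t=2), |d|=6 (t=2); sum(t^3 - t) = 18.
        Var[W] = n(n+1)(2n+1)/24 - sum(t^3-t)/48 = 1710/24 - 18/48 = 70.875.
        z = (W - E[W]) / sqrt(Var[W]) = (16.5 - 22.5) / 8.4187 = -0.7127.
        Two-sided p = 2*Phi(z) = 0.476033.
Step 6: alpha = 0.05. fail to reject H0.

W+ = 16.5, W- = 28.5, W = min = 16.5, p = 0.476033, fail to reject H0.


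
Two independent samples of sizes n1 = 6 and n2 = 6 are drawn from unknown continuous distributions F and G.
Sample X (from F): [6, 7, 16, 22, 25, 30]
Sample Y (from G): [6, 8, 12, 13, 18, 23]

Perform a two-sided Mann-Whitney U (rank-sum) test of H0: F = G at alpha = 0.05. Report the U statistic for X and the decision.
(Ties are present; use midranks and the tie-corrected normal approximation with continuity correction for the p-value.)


Step 1: Combine and sort all 12 observations; assign midranks.
sorted (value, group): (6,X), (6,Y), (7,X), (8,Y), (12,Y), (13,Y), (16,X), (18,Y), (22,X), (23,Y), (25,X), (30,X)
ranks: 6->1.5, 6->1.5, 7->3, 8->4, 12->5, 13->6, 16->7, 18->8, 22->9, 23->10, 25->11, 30->12
Step 2: Rank sum for X: R1 = 1.5 + 3 + 7 + 9 + 11 + 12 = 43.5.
Step 3: U_X = R1 - n1(n1+1)/2 = 43.5 - 6*7/2 = 43.5 - 21 = 22.5.
       U_Y = n1*n2 - U_X = 36 - 22.5 = 13.5.
Step 4: Ties are present, so use the tie-corrected normal approximation (with continuity correction) for the p-value.
Step 5: p-value = 0.521110; compare to alpha = 0.05. fail to reject H0.

U_X = 22.5, p = 0.521110, fail to reject H0 at alpha = 0.05.


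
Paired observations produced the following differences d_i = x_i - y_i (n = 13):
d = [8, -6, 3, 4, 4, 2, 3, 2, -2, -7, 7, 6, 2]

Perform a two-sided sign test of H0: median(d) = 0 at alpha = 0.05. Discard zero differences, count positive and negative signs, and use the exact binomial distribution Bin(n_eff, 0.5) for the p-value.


Step 1: Discard zero differences. Original n = 13; n_eff = number of nonzero differences = 13.
Nonzero differences (with sign): +8, -6, +3, +4, +4, +2, +3, +2, -2, -7, +7, +6, +2
Step 2: Count signs: positive = 10, negative = 3.
Step 3: Under H0: P(positive) = 0.5, so the number of positives S ~ Bin(13, 0.5).
Step 4: Two-sided exact p-value = sum of Bin(13,0.5) probabilities at or below the observed probability = 0.092285.
Step 5: alpha = 0.05. fail to reject H0.

n_eff = 13, pos = 10, neg = 3, p = 0.092285, fail to reject H0.


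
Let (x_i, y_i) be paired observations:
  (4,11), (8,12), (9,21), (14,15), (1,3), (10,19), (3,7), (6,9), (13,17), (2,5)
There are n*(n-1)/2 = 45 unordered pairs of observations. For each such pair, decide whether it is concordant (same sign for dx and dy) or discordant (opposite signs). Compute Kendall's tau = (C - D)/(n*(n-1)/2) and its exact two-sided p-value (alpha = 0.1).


Step 1: Enumerate the 45 unordered pairs (i,j) with i<j and classify each by sign(x_j-x_i) * sign(y_j-y_i).
  (1,2):dx=+4,dy=+1->C; (1,3):dx=+5,dy=+10->C; (1,4):dx=+10,dy=+4->C; (1,5):dx=-3,dy=-8->C
  (1,6):dx=+6,dy=+8->C; (1,7):dx=-1,dy=-4->C; (1,8):dx=+2,dy=-2->D; (1,9):dx=+9,dy=+6->C
  (1,10):dx=-2,dy=-6->C; (2,3):dx=+1,dy=+9->C; (2,4):dx=+6,dy=+3->C; (2,5):dx=-7,dy=-9->C
  (2,6):dx=+2,dy=+7->C; (2,7):dx=-5,dy=-5->C; (2,8):dx=-2,dy=-3->C; (2,9):dx=+5,dy=+5->C
  (2,10):dx=-6,dy=-7->C; (3,4):dx=+5,dy=-6->D; (3,5):dx=-8,dy=-18->C; (3,6):dx=+1,dy=-2->D
  (3,7):dx=-6,dy=-14->C; (3,8):dx=-3,dy=-12->C; (3,9):dx=+4,dy=-4->D; (3,10):dx=-7,dy=-16->C
  (4,5):dx=-13,dy=-12->C; (4,6):dx=-4,dy=+4->D; (4,7):dx=-11,dy=-8->C; (4,8):dx=-8,dy=-6->C
  (4,9):dx=-1,dy=+2->D; (4,10):dx=-12,dy=-10->C; (5,6):dx=+9,dy=+16->C; (5,7):dx=+2,dy=+4->C
  (5,8):dx=+5,dy=+6->C; (5,9):dx=+12,dy=+14->C; (5,10):dx=+1,dy=+2->C; (6,7):dx=-7,dy=-12->C
  (6,8):dx=-4,dy=-10->C; (6,9):dx=+3,dy=-2->D; (6,10):dx=-8,dy=-14->C; (7,8):dx=+3,dy=+2->C
  (7,9):dx=+10,dy=+10->C; (7,10):dx=-1,dy=-2->C; (8,9):dx=+7,dy=+8->C; (8,10):dx=-4,dy=-4->C
  (9,10):dx=-11,dy=-12->C
Step 2: C = 38, D = 7, total pairs = 45.
Step 3: tau = (C - D)/(n(n-1)/2) = (38 - 7)/45 = 0.688889.
Step 4: Exact two-sided p-value (enumerate n! = 3628800 permutations of y under H0): p = 0.004687.
Step 5: alpha = 0.1. reject H0.

tau_b = 0.6889 (C=38, D=7), p = 0.004687, reject H0.


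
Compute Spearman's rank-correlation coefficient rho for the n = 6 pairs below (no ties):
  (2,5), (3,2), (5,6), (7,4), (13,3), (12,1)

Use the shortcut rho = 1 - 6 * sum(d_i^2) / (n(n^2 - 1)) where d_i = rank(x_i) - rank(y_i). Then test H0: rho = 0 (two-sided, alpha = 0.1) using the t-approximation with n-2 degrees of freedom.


Step 1: Rank x and y separately (midranks; no ties here).
rank(x): 2->1, 3->2, 5->3, 7->4, 13->6, 12->5
rank(y): 5->5, 2->2, 6->6, 4->4, 3->3, 1->1
Step 2: d_i = R_x(i) - R_y(i); compute d_i^2.
  (1-5)^2=16, (2-2)^2=0, (3-6)^2=9, (4-4)^2=0, (6-3)^2=9, (5-1)^2=16
sum(d^2) = 50.
Step 3: rho = 1 - 6*50 / (6*(6^2 - 1)) = 1 - 300/210 = -0.428571.
Step 4: Under H0, t = rho * sqrt((n-2)/(1-rho^2)) = -0.9487 ~ t(4).
Step 5: Two-sided p-value from the t-distribution with 4 df = 0.396501.
Step 6: alpha = 0.1. fail to reject H0.

rho = -0.4286, p = 0.396501, fail to reject H0 at alpha = 0.1.


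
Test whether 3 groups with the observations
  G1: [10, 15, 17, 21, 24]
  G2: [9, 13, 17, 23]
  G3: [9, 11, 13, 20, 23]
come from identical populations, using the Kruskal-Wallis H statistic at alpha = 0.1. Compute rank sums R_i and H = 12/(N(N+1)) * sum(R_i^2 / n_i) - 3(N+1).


Step 1: Combine all N = 14 observations and assign midranks.
sorted (value, group, rank): (9,G2,1.5), (9,G3,1.5), (10,G1,3), (11,G3,4), (13,G2,5.5), (13,G3,5.5), (15,G1,7), (17,G1,8.5), (17,G2,8.5), (20,G3,10), (21,G1,11), (23,G2,12.5), (23,G3,12.5), (24,G1,14)
Step 2: Sum ranks within each group.
R_1 = 43.5 (n_1 = 5)
R_2 = 28 (n_2 = 4)
R_3 = 33.5 (n_3 = 5)
Step 3: H = 12/(N(N+1)) * sum(R_i^2/n_i) - 3(N+1)
     = 12/(14*15) * (43.5^2/5 + 28^2/4 + 33.5^2/5) - 3*15
     = 0.057143 * 798.9 - 45
     = 0.651429.
Step 4: Ties present; correction factor C = 1 - 24/(14^3 - 14) = 0.991209. Corrected H = 0.651429 / 0.991209 = 0.657206.
Step 5: Under H0, H ~ chi^2(2); p-value = 0.719929.
Step 6: alpha = 0.1. fail to reject H0.

H = 0.6572, df = 2, p = 0.719929, fail to reject H0.


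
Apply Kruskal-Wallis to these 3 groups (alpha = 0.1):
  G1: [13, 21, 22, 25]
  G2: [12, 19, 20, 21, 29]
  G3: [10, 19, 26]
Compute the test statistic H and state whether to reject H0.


Step 1: Combine all N = 12 observations and assign midranks.
sorted (value, group, rank): (10,G3,1), (12,G2,2), (13,G1,3), (19,G2,4.5), (19,G3,4.5), (20,G2,6), (21,G1,7.5), (21,G2,7.5), (22,G1,9), (25,G1,10), (26,G3,11), (29,G2,12)
Step 2: Sum ranks within each group.
R_1 = 29.5 (n_1 = 4)
R_2 = 32 (n_2 = 5)
R_3 = 16.5 (n_3 = 3)
Step 3: H = 12/(N(N+1)) * sum(R_i^2/n_i) - 3(N+1)
     = 12/(12*13) * (29.5^2/4 + 32^2/5 + 16.5^2/3) - 3*13
     = 0.076923 * 513.112 - 39
     = 0.470192.
Step 4: Ties present; correction factor C = 1 - 12/(12^3 - 12) = 0.993007. Corrected H = 0.470192 / 0.993007 = 0.473504.
Step 5: Under H0, H ~ chi^2(2); p-value = 0.789187.
Step 6: alpha = 0.1. fail to reject H0.

H = 0.4735, df = 2, p = 0.789187, fail to reject H0.


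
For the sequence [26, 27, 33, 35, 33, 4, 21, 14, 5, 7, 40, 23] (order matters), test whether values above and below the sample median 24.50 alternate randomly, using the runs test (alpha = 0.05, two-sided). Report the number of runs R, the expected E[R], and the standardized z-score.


Step 1: Compute median = 24.50; label A = above, B = below.
Labels in order: AAAAABBBBBAB  (n_A = 6, n_B = 6)
Step 2: Count runs R = 4.
Step 3: Under H0 (random ordering), E[R] = 2*n_A*n_B/(n_A+n_B) + 1 = 2*6*6/12 + 1 = 7.0000.
        Var[R] = 2*n_A*n_B*(2*n_A*n_B - n_A - n_B) / ((n_A+n_B)^2 * (n_A+n_B-1)) = 4320/1584 = 2.7273.
        SD[R] = 1.6514.
Step 4: Continuity-corrected z = (R + 0.5 - E[R]) / SD[R] = (4 + 0.5 - 7.0000) / 1.6514 = -1.5138.
Step 5: Two-sided p-value via normal approximation = 2*(1 - Phi(|z|)) = 0.130070.
Step 6: alpha = 0.05. fail to reject H0.

R = 4, z = -1.5138, p = 0.130070, fail to reject H0.


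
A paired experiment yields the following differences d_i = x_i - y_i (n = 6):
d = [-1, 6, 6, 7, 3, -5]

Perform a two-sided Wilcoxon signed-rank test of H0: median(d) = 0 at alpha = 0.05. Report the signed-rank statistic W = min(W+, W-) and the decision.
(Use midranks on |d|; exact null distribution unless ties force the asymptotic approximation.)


Step 1: Drop any zero differences (none here) and take |d_i|.
|d| = [1, 6, 6, 7, 3, 5]
Step 2: Midrank |d_i| (ties get averaged ranks).
ranks: |1|->1, |6|->4.5, |6|->4.5, |7|->6, |3|->2, |5|->3
Step 3: Attach original signs; sum ranks with positive sign and with negative sign.
W+ = 4.5 + 4.5 + 6 + 2 = 17
W- = 1 + 3 = 4
(Check: W+ + W- = 21 should equal n(n+1)/2 = 21.)
Step 4: Test statistic W = min(W+, W-) = 4.
Step 5: Ties in |d|, so use the tie-corrected normal approximation.
        E[W] = n(n+1)/4 = 6*7/4 = 10.5.
        Tie groups: |d|=6 (t=2); sum(t^3 - t) = 6.
        Var[W] = n(n+1)(2n+1)/24 - sum(t^3-t)/48 = 546/24 - 6/48 = 22.625.
        z = (W - E[W]) / sqrt(Var[W]) = (4 - 10.5) / 4.7566 = -1.3665.
        Two-sided p = 2*Phi(z) = 0.171773.
Step 6: alpha = 0.05. fail to reject H0.

W+ = 17, W- = 4, W = min = 4, p = 0.171773, fail to reject H0.
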